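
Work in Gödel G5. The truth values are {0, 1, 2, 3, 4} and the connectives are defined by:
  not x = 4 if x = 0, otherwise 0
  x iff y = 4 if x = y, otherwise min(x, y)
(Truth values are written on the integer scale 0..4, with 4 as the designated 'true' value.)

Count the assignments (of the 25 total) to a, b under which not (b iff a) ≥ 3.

8

value 4: 8 assignments (counts)
value 0: 17 assignments
So 8 of the 25 assignments meet the threshold.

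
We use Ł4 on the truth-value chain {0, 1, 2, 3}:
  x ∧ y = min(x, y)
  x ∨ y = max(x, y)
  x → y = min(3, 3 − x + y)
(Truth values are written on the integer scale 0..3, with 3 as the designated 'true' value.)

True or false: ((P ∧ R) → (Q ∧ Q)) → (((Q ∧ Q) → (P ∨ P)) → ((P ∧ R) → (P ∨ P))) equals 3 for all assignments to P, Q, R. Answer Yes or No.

At P = 1, Q = 2, R = 2, for instance:
P ∧ R = 1 ∧ 2 = 1
Q ∧ Q = 2 ∧ 2 = 2
(P ∧ R) → (Q ∧ Q) = 1 → 2 = 3
P ∨ P = 1 ∨ 1 = 1
(Q ∧ Q) → (P ∨ P) = 2 → 1 = 2
(P ∧ R) → (P ∨ P) = 1 → 1 = 3
((Q ∧ Q) → (P ∨ P)) → ((P ∧ R) → (P ∨ P)) = 2 → 3 = 3
((P ∧ R) → (Q ∧ Q)) → (((Q ∧ Q) → (P ∨ P)) → ((P ∧ R) → (P ∨ P))) = 3 → 3 = 3
and checking the remaining 63 assignments likewise gives ≥ 3 in every case.

Yes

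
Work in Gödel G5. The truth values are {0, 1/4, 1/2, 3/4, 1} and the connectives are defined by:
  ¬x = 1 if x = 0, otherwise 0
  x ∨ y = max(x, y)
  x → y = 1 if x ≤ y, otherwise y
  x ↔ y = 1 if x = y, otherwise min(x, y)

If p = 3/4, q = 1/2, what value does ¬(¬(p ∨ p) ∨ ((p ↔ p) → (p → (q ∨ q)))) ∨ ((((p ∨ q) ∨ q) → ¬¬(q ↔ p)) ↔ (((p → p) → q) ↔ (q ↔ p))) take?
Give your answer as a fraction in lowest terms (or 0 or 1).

p ∨ p = 3/4 ∨ 3/4 = 3/4
¬(p ∨ p) = ¬3/4 = 0
p ↔ p = 3/4 ↔ 3/4 = 1
q ∨ q = 1/2 ∨ 1/2 = 1/2
p → (q ∨ q) = 3/4 → 1/2 = 1/2
(p ↔ p) → (p → (q ∨ q)) = 1 → 1/2 = 1/2
¬(p ∨ p) ∨ ((p ↔ p) → (p → (q ∨ q))) = 0 ∨ 1/2 = 1/2
¬(¬(p ∨ p) ∨ ((p ↔ p) → (p → (q ∨ q)))) = ¬1/2 = 0
p ∨ q = 3/4 ∨ 1/2 = 3/4
(p ∨ q) ∨ q = 3/4 ∨ 1/2 = 3/4
q ↔ p = 1/2 ↔ 3/4 = 1/2
¬(q ↔ p) = ¬1/2 = 0
¬¬(q ↔ p) = ¬0 = 1
((p ∨ q) ∨ q) → ¬¬(q ↔ p) = 3/4 → 1 = 1
p → p = 3/4 → 3/4 = 1
(p → p) → q = 1 → 1/2 = 1/2
q ↔ p = 1/2 ↔ 3/4 = 1/2
((p → p) → q) ↔ (q ↔ p) = 1/2 ↔ 1/2 = 1
(((p ∨ q) ∨ q) → ¬¬(q ↔ p)) ↔ (((p → p) → q) ↔ (q ↔ p)) = 1 ↔ 1 = 1
¬(¬(p ∨ p) ∨ ((p ↔ p) → (p → (q ∨ q)))) ∨ ((((p ∨ q) ∨ q) → ¬¬(q ↔ p)) ↔ (((p → p) → q) ↔ (q ↔ p))) = 0 ∨ 1 = 1

1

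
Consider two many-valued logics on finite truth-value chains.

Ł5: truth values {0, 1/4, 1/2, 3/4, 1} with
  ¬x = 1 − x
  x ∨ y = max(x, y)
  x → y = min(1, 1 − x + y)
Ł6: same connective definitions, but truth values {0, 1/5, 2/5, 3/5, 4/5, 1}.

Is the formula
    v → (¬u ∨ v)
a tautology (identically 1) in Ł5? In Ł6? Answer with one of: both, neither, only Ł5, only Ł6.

both

In Ł5: every assignment gives 1 — tautology.
In Ł6: every assignment gives 1 — tautology.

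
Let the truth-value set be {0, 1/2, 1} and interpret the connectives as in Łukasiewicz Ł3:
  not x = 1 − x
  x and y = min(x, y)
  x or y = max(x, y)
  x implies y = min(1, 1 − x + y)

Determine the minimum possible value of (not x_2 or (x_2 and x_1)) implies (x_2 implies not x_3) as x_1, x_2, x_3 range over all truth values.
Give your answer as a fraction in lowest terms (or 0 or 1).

Take x_1 = 1, x_2 = 1, x_3 = 1:
not x_2 = not 1 = 0
x_2 and x_1 = 1 and 1 = 1
not x_2 or (x_2 and x_1) = 0 or 1 = 1
not x_3 = not 1 = 0
x_2 implies not x_3 = 1 implies 0 = 0
(not x_2 or (x_2 and x_1)) implies (x_2 implies not x_3) = 1 implies 0 = 0
No assignment yields a value below 0, so this is the minimum.

0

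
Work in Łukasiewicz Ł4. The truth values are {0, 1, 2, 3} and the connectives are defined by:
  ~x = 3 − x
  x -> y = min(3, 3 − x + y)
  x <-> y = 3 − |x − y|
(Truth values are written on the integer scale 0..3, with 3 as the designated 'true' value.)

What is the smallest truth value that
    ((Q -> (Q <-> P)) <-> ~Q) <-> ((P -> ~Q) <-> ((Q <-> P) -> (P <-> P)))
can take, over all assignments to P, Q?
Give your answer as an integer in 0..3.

Take P = 1, Q = 2:
Q <-> P = 2 <-> 1 = 2
Q -> (Q <-> P) = 2 -> 2 = 3
~Q = ~2 = 1
(Q -> (Q <-> P)) <-> ~Q = 3 <-> 1 = 1
~Q = ~2 = 1
P -> ~Q = 1 -> 1 = 3
Q <-> P = 2 <-> 1 = 2
P <-> P = 1 <-> 1 = 3
(Q <-> P) -> (P <-> P) = 2 -> 3 = 3
(P -> ~Q) <-> ((Q <-> P) -> (P <-> P)) = 3 <-> 3 = 3
((Q -> (Q <-> P)) <-> ~Q) <-> ((P -> ~Q) <-> ((Q <-> P) -> (P <-> P))) = 1 <-> 3 = 1
No assignment yields a value below 1, so this is the minimum.

1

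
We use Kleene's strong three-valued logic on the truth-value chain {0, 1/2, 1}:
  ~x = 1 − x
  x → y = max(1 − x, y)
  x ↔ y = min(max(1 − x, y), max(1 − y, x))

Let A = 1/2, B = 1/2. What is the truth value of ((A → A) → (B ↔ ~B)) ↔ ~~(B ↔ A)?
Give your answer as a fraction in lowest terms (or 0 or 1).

1/2

A → A = 1/2 → 1/2 = 1/2
~B = ~1/2 = 1/2
B ↔ ~B = 1/2 ↔ 1/2 = 1/2
(A → A) → (B ↔ ~B) = 1/2 → 1/2 = 1/2
B ↔ A = 1/2 ↔ 1/2 = 1/2
~(B ↔ A) = ~1/2 = 1/2
~~(B ↔ A) = ~1/2 = 1/2
((A → A) → (B ↔ ~B)) ↔ ~~(B ↔ A) = 1/2 ↔ 1/2 = 1/2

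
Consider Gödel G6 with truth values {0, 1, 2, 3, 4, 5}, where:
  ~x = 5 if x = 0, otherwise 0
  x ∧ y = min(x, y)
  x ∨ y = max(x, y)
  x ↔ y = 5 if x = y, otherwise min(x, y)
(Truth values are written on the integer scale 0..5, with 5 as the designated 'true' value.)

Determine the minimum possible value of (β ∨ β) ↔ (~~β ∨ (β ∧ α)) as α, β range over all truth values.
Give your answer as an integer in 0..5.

Take α = 0, β = 1:
β ∨ β = 1 ∨ 1 = 1
~β = ~1 = 0
~~β = ~0 = 5
β ∧ α = 1 ∧ 0 = 0
~~β ∨ (β ∧ α) = 5 ∨ 0 = 5
(β ∨ β) ↔ (~~β ∨ (β ∧ α)) = 1 ↔ 5 = 1
No assignment yields a value below 1, so this is the minimum.

1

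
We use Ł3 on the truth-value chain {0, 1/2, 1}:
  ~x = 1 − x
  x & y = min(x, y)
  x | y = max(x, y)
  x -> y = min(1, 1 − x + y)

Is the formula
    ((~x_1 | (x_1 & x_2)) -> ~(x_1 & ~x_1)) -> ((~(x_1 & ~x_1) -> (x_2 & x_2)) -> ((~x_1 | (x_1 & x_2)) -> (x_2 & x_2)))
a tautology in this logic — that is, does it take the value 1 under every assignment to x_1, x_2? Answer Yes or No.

x_1 = 0, x_2 = 0 ↦ 1
x_1 = 0, x_2 = 1/2 ↦ 1
x_1 = 0, x_2 = 1 ↦ 1
x_1 = 1/2, x_2 = 0 ↦ 1
x_1 = 1/2, x_2 = 1/2 ↦ 1
x_1 = 1/2, x_2 = 1 ↦ 1
x_1 = 1, x_2 = 0 ↦ 1
x_1 = 1, x_2 = 1/2 ↦ 1
x_1 = 1, x_2 = 1 ↦ 1
Every assignment gives a value ≥ 1.

Yes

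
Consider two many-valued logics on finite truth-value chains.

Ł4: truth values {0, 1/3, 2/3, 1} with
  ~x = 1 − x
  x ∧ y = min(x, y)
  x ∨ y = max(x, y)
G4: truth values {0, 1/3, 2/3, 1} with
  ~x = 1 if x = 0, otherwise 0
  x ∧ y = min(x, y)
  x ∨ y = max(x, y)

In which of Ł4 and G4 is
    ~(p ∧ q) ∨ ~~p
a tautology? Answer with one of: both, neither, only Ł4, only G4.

only G4

In Ł4: at p = 1/3, q = 1/3 the value is 2/3 — not a tautology.
In G4: every assignment gives 1 — tautology.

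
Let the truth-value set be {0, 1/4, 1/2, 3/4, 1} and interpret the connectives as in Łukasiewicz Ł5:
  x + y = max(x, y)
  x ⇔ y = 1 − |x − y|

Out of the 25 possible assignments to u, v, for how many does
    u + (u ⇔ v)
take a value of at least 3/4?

value 1: 9 assignments (counts)
value 3/4: 9 assignments (counts)
value 1/2: 4 assignments
value 1/4: 2 assignments
value 0: 1 assignment
So 18 of the 25 assignments meet the threshold.

18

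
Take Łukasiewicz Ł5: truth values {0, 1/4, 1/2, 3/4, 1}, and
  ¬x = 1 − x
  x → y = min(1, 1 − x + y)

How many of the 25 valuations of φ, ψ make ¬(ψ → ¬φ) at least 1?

1

value 1: 1 assignment (counts)
value 3/4: 2 assignments
value 1/2: 3 assignments
value 1/4: 4 assignments
value 0: 15 assignments
So 1 of the 25 assignments meets the threshold.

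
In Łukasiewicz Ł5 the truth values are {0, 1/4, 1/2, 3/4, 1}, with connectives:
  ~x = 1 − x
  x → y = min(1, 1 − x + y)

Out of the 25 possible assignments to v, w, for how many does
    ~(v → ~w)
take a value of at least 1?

value 1: 1 assignment (counts)
value 3/4: 2 assignments
value 1/2: 3 assignments
value 1/4: 4 assignments
value 0: 15 assignments
So 1 of the 25 assignments meets the threshold.

1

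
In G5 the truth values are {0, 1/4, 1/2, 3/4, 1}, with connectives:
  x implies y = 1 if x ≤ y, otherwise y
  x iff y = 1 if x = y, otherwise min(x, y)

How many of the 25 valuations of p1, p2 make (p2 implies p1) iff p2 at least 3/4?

value 1: 1 assignment (counts)
value 3/4: 3 assignments (counts)
value 1/2: 5 assignments
value 1/4: 7 assignments
value 0: 9 assignments
So 4 of the 25 assignments meet the threshold.

4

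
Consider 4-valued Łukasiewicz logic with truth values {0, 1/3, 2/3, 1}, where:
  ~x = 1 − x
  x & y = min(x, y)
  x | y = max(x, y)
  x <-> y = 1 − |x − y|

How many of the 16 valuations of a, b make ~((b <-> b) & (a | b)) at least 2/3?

4

a = 0, b = 0 ↦ 1  ≥
a = 0, b = 1/3 ↦ 2/3  ≥
a = 0, b = 2/3 ↦ 1/3  <
a = 0, b = 1 ↦ 0  <
a = 1/3, b = 0 ↦ 2/3  ≥
a = 1/3, b = 1/3 ↦ 2/3  ≥
a = 1/3, b = 2/3 ↦ 1/3  <
a = 1/3, b = 1 ↦ 0  <
a = 2/3, b = 0 ↦ 1/3  <
a = 2/3, b = 1/3 ↦ 1/3  <
a = 2/3, b = 2/3 ↦ 1/3  <
a = 2/3, b = 1 ↦ 0  <
a = 1, b = 0 ↦ 0  <
a = 1, b = 1/3 ↦ 0  <
a = 1, b = 2/3 ↦ 0  <
a = 1, b = 1 ↦ 0  <
So 4 of the 16 assignments meet the threshold.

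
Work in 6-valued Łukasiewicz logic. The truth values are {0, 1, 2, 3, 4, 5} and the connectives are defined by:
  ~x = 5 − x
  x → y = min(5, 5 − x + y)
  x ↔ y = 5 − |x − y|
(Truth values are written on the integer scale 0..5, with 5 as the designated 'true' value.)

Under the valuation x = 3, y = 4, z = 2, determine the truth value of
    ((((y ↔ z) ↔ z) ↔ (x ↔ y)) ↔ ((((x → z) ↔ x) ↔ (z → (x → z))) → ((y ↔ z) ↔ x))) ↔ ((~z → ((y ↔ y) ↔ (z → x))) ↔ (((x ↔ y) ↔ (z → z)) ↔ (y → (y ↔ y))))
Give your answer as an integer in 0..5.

y ↔ z = 4 ↔ 2 = 3
(y ↔ z) ↔ z = 3 ↔ 2 = 4
x ↔ y = 3 ↔ 4 = 4
((y ↔ z) ↔ z) ↔ (x ↔ y) = 4 ↔ 4 = 5
x → z = 3 → 2 = 4
(x → z) ↔ x = 4 ↔ 3 = 4
x → z = 3 → 2 = 4
z → (x → z) = 2 → 4 = 5
((x → z) ↔ x) ↔ (z → (x → z)) = 4 ↔ 5 = 4
y ↔ z = 4 ↔ 2 = 3
(y ↔ z) ↔ x = 3 ↔ 3 = 5
(((x → z) ↔ x) ↔ (z → (x → z))) → ((y ↔ z) ↔ x) = 4 → 5 = 5
(((y ↔ z) ↔ z) ↔ (x ↔ y)) ↔ ((((x → z) ↔ x) ↔ (z → (x → z))) → ((y ↔ z) ↔ x)) = 5 ↔ 5 = 5
~z = ~2 = 3
y ↔ y = 4 ↔ 4 = 5
z → x = 2 → 3 = 5
(y ↔ y) ↔ (z → x) = 5 ↔ 5 = 5
~z → ((y ↔ y) ↔ (z → x)) = 3 → 5 = 5
x ↔ y = 3 ↔ 4 = 4
z → z = 2 → 2 = 5
(x ↔ y) ↔ (z → z) = 4 ↔ 5 = 4
y ↔ y = 4 ↔ 4 = 5
y → (y ↔ y) = 4 → 5 = 5
((x ↔ y) ↔ (z → z)) ↔ (y → (y ↔ y)) = 4 ↔ 5 = 4
(~z → ((y ↔ y) ↔ (z → x))) ↔ (((x ↔ y) ↔ (z → z)) ↔ (y → (y ↔ y))) = 5 ↔ 4 = 4
((((y ↔ z) ↔ z) ↔ (x ↔ y)) ↔ ((((x → z) ↔ x) ↔ (z → (x → z))) → ((y ↔ z) ↔ x))) ↔ ((~z → ((y ↔ y) ↔ (z → x))) ↔ (((x ↔ y) ↔ (z → z)) ↔ (y → (y ↔ y)))) = 5 ↔ 4 = 4

4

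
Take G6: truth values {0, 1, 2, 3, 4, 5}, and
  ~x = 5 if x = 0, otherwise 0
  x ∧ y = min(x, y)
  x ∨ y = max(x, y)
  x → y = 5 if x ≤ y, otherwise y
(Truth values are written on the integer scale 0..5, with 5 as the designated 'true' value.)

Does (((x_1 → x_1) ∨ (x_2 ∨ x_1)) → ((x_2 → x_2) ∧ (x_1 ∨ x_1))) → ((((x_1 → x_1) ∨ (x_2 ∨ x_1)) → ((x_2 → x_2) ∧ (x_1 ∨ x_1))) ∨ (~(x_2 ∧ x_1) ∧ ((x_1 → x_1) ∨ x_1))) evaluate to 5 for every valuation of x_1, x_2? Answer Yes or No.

At x_1 = 4, x_2 = 4, for instance:
x_1 → x_1 = 4 → 4 = 5
x_2 ∨ x_1 = 4 ∨ 4 = 4
(x_1 → x_1) ∨ (x_2 ∨ x_1) = 5 ∨ 4 = 5
x_2 → x_2 = 4 → 4 = 5
x_1 ∨ x_1 = 4 ∨ 4 = 4
(x_2 → x_2) ∧ (x_1 ∨ x_1) = 5 ∧ 4 = 4
((x_1 → x_1) ∨ (x_2 ∨ x_1)) → ((x_2 → x_2) ∧ (x_1 ∨ x_1)) = 5 → 4 = 4
x_2 ∧ x_1 = 4 ∧ 4 = 4
~(x_2 ∧ x_1) = ~4 = 0
x_1 → x_1 = 4 → 4 = 5
(x_1 → x_1) ∨ x_1 = 5 ∨ 4 = 5
~(x_2 ∧ x_1) ∧ ((x_1 → x_1) ∨ x_1) = 0 ∧ 5 = 0
(((x_1 → x_1) ∨ (x_2 ∨ x_1)) → ((x_2 → x_2) ∧ (x_1 ∨ x_1))) ∨ (~(x_2 ∧ x_1) ∧ ((x_1 → x_1) ∨ x_1)) = 4 ∨ 0 = 4
(((x_1 → x_1) ∨ (x_2 ∨ x_1)) → ((x_2 → x_2) ∧ (x_1 ∨ x_1))) → ((((x_1 → x_1) ∨ (x_2 ∨ x_1)) → ((x_2 → x_2) ∧ (x_1 ∨ x_1))) ∨ (~(x_2 ∧ x_1) ∧ ((x_1 → x_1) ∨ x_1))) = 4 → 4 = 5
and checking the remaining 35 assignments likewise gives ≥ 5 in every case.

Yes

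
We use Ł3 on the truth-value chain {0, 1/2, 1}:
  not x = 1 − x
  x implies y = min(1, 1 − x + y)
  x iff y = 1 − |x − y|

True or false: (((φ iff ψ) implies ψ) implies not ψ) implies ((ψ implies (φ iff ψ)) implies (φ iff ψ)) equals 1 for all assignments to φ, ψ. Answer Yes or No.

No

Counterexample: take φ = 1/2, ψ = 0.
φ iff ψ = 1/2 iff 0 = 1/2
(φ iff ψ) implies ψ = 1/2 implies 0 = 1/2
not ψ = not 0 = 1
((φ iff ψ) implies ψ) implies not ψ = 1/2 implies 1 = 1
φ iff ψ = 1/2 iff 0 = 1/2
ψ implies (φ iff ψ) = 0 implies 1/2 = 1
φ iff ψ = 1/2 iff 0 = 1/2
(ψ implies (φ iff ψ)) implies (φ iff ψ) = 1 implies 1/2 = 1/2
(((φ iff ψ) implies ψ) implies not ψ) implies ((ψ implies (φ iff ψ)) implies (φ iff ψ)) = 1 implies 1/2 = 1/2
This gives 1/2 ≠ 1.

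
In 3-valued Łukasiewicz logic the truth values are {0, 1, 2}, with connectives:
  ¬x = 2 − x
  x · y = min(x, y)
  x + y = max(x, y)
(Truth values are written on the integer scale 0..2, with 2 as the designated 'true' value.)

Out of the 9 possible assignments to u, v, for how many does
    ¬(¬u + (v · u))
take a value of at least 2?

1

u = 0, v = 0 ↦ 0  <
u = 0, v = 1 ↦ 0  <
u = 0, v = 2 ↦ 0  <
u = 1, v = 0 ↦ 1  <
u = 1, v = 1 ↦ 1  <
u = 1, v = 2 ↦ 1  <
u = 2, v = 0 ↦ 2  ≥
u = 2, v = 1 ↦ 1  <
u = 2, v = 2 ↦ 0  <
So 1 of the 9 assignments meets the threshold.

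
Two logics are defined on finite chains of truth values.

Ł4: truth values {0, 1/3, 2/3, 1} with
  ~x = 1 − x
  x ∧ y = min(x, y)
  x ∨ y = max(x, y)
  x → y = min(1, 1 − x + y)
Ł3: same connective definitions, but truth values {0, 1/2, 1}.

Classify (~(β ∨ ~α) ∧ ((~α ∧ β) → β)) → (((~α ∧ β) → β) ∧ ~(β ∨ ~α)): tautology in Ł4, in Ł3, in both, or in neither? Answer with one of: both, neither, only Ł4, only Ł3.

In Ł4: every assignment gives 1 — tautology.
In Ł3: every assignment gives 1 — tautology.

both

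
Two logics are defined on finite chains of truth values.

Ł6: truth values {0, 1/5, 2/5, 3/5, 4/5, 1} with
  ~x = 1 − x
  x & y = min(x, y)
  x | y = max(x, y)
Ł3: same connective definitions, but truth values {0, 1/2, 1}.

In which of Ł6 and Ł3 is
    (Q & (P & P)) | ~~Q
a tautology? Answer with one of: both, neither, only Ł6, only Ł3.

In Ł6: at P = 0, Q = 0 the value is 0 — not a tautology.
In Ł3: at P = 0, Q = 0 the value is 0 — not a tautology.

neither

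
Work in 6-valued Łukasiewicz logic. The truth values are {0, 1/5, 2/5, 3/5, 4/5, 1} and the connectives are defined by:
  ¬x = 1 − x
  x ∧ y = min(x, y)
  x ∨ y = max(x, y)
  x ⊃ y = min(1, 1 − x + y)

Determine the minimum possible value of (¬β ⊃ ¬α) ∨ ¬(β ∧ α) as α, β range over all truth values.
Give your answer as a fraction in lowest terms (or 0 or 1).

Take α = 4/5, β = 2/5:
¬β = ¬2/5 = 3/5
¬α = ¬4/5 = 1/5
¬β ⊃ ¬α = 3/5 ⊃ 1/5 = 3/5
β ∧ α = 2/5 ∧ 4/5 = 2/5
¬(β ∧ α) = ¬2/5 = 3/5
(¬β ⊃ ¬α) ∨ ¬(β ∧ α) = 3/5 ∨ 3/5 = 3/5
No assignment yields a value below 3/5, so this is the minimum.

3/5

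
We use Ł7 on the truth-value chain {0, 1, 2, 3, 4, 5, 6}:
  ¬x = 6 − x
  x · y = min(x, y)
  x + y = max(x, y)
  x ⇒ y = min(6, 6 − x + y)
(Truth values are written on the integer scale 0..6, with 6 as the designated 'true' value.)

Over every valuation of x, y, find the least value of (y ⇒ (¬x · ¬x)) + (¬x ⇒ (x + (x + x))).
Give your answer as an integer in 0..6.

4

Take x = 2, y = 6:
¬x = ¬2 = 4
¬x = ¬2 = 4
¬x · ¬x = 4 · 4 = 4
y ⇒ (¬x · ¬x) = 6 ⇒ 4 = 4
¬x = ¬2 = 4
x + x = 2 + 2 = 2
x + (x + x) = 2 + 2 = 2
¬x ⇒ (x + (x + x)) = 4 ⇒ 2 = 4
(y ⇒ (¬x · ¬x)) + (¬x ⇒ (x + (x + x))) = 4 + 4 = 4
No assignment yields a value below 4, so this is the minimum.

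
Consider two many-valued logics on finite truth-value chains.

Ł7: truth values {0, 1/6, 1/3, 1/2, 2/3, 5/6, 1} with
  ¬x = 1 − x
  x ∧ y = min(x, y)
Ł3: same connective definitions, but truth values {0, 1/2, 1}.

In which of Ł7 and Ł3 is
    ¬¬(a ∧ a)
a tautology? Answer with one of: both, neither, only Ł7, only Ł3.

In Ł7: at a = 0 the value is 0 — not a tautology.
In Ł3: at a = 0 the value is 0 — not a tautology.

neither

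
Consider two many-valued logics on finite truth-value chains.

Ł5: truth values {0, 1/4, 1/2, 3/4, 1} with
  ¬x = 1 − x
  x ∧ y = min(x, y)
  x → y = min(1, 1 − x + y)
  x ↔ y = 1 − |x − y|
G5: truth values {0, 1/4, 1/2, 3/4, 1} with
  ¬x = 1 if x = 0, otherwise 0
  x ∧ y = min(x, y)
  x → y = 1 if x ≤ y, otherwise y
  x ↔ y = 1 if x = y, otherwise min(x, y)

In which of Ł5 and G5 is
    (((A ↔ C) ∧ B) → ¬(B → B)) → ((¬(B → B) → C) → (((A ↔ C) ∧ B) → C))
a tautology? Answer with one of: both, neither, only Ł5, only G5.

In Ł5: every assignment gives 1 — tautology.
In G5: every assignment gives 1 — tautology.

both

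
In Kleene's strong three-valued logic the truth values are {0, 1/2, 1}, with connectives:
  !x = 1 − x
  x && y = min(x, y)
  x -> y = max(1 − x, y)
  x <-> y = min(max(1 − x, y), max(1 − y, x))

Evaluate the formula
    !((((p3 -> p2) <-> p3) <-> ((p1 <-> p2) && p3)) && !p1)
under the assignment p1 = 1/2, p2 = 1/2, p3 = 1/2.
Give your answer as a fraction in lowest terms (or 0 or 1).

1/2

p3 -> p2 = 1/2 -> 1/2 = 1/2
(p3 -> p2) <-> p3 = 1/2 <-> 1/2 = 1/2
p1 <-> p2 = 1/2 <-> 1/2 = 1/2
(p1 <-> p2) && p3 = 1/2 && 1/2 = 1/2
((p3 -> p2) <-> p3) <-> ((p1 <-> p2) && p3) = 1/2 <-> 1/2 = 1/2
!p1 = !1/2 = 1/2
(((p3 -> p2) <-> p3) <-> ((p1 <-> p2) && p3)) && !p1 = 1/2 && 1/2 = 1/2
!((((p3 -> p2) <-> p3) <-> ((p1 <-> p2) && p3)) && !p1) = !1/2 = 1/2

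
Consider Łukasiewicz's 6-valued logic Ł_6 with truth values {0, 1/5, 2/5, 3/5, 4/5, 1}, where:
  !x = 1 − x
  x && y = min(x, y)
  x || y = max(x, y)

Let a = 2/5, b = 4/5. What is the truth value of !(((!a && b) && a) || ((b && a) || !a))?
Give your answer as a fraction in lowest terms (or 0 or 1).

2/5

!a = !2/5 = 3/5
!a && b = 3/5 && 4/5 = 3/5
(!a && b) && a = 3/5 && 2/5 = 2/5
b && a = 4/5 && 2/5 = 2/5
!a = !2/5 = 3/5
(b && a) || !a = 2/5 || 3/5 = 3/5
((!a && b) && a) || ((b && a) || !a) = 2/5 || 3/5 = 3/5
!(((!a && b) && a) || ((b && a) || !a)) = !3/5 = 2/5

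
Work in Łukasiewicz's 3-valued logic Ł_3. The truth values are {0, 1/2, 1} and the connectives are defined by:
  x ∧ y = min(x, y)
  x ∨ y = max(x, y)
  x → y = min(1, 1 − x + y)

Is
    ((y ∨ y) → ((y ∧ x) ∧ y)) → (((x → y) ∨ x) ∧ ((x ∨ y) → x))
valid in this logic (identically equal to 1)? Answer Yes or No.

No

Counterexample: take x = 1/2, y = 0.
y ∨ y = 0 ∨ 0 = 0
y ∧ x = 0 ∧ 1/2 = 0
(y ∧ x) ∧ y = 0 ∧ 0 = 0
(y ∨ y) → ((y ∧ x) ∧ y) = 0 → 0 = 1
x → y = 1/2 → 0 = 1/2
(x → y) ∨ x = 1/2 ∨ 1/2 = 1/2
x ∨ y = 1/2 ∨ 0 = 1/2
(x ∨ y) → x = 1/2 → 1/2 = 1
((x → y) ∨ x) ∧ ((x ∨ y) → x) = 1/2 ∧ 1 = 1/2
((y ∨ y) → ((y ∧ x) ∧ y)) → (((x → y) ∨ x) ∧ ((x ∨ y) → x)) = 1 → 1/2 = 1/2
This gives 1/2 ≠ 1.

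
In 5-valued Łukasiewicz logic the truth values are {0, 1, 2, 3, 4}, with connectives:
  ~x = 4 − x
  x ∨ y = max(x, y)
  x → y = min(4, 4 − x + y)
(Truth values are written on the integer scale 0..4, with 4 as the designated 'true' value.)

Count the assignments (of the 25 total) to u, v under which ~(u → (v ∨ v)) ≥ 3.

value 4: 1 assignment (counts)
value 3: 2 assignments (counts)
value 2: 3 assignments
value 1: 4 assignments
value 0: 15 assignments
So 3 of the 25 assignments meet the threshold.

3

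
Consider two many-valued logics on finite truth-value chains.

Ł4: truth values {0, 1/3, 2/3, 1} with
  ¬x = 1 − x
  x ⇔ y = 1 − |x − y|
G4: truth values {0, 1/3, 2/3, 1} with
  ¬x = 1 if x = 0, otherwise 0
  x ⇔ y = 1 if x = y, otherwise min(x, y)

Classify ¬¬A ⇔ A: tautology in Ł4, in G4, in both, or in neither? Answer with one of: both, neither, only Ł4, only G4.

only Ł4

In Ł4: every assignment gives 1 — tautology.
In G4: at A = 1/3 the value is 1/3 — not a tautology.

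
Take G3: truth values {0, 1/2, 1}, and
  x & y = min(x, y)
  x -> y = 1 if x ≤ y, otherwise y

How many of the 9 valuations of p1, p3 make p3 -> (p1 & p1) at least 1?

p1 = 0, p3 = 0 ↦ 1  ≥
p1 = 0, p3 = 1/2 ↦ 0  <
p1 = 0, p3 = 1 ↦ 0  <
p1 = 1/2, p3 = 0 ↦ 1  ≥
p1 = 1/2, p3 = 1/2 ↦ 1  ≥
p1 = 1/2, p3 = 1 ↦ 1/2  <
p1 = 1, p3 = 0 ↦ 1  ≥
p1 = 1, p3 = 1/2 ↦ 1  ≥
p1 = 1, p3 = 1 ↦ 1  ≥
So 6 of the 9 assignments meet the threshold.

6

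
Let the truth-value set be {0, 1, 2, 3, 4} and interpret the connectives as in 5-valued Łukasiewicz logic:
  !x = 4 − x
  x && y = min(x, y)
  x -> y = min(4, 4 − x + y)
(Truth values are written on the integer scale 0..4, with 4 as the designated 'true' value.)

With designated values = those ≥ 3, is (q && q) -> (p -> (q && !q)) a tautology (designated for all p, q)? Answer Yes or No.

No

Counterexample: take p = 2, q = 4.
q && q = 4 && 4 = 4
!q = !4 = 0
q && !q = 4 && 0 = 0
p -> (q && !q) = 2 -> 0 = 2
(q && q) -> (p -> (q && !q)) = 4 -> 2 = 2
This gives 2, which is below 3.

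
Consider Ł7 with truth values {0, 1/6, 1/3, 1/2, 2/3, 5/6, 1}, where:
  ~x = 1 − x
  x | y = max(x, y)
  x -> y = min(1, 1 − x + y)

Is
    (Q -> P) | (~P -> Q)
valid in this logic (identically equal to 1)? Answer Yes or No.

Counterexample: take P = 0, Q = 1/6.
Q -> P = 1/6 -> 0 = 5/6
~P = ~0 = 1
~P -> Q = 1 -> 1/6 = 1/6
(Q -> P) | (~P -> Q) = 5/6 | 1/6 = 5/6
This gives 5/6 ≠ 1.

No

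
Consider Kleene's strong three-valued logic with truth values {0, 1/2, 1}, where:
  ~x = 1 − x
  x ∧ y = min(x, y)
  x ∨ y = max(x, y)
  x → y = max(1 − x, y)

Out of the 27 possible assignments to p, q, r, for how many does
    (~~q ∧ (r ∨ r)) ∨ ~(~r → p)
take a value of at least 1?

value 1: 6 assignments (counts)
value 1/2: 14 assignments
value 0: 7 assignments
So 6 of the 27 assignments meet the threshold.

6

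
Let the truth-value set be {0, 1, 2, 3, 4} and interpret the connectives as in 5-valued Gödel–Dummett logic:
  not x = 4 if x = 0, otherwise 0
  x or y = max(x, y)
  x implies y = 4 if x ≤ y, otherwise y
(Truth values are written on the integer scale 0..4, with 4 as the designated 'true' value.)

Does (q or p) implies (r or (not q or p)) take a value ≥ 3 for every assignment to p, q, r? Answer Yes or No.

No

Counterexample: take p = 0, q = 1, r = 0.
q or p = 1 or 0 = 1
not q = not 1 = 0
not q or p = 0 or 0 = 0
r or (not q or p) = 0 or 0 = 0
(q or p) implies (r or (not q or p)) = 1 implies 0 = 0
This gives 0, which is below 3.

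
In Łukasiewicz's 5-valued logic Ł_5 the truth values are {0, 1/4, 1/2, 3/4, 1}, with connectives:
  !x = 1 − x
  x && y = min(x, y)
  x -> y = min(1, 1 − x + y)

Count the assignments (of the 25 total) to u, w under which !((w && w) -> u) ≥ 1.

1

value 1: 1 assignment (counts)
value 3/4: 2 assignments
value 1/2: 3 assignments
value 1/4: 4 assignments
value 0: 15 assignments
So 1 of the 25 assignments meets the threshold.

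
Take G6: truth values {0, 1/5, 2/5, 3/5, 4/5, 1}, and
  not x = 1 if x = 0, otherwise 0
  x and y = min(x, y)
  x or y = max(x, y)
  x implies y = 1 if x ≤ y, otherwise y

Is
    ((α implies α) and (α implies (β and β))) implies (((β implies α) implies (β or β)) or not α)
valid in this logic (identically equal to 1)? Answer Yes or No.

No

Counterexample: take α = 1/5, β = 1/5.
α implies α = 1/5 implies 1/5 = 1
β and β = 1/5 and 1/5 = 1/5
α implies (β and β) = 1/5 implies 1/5 = 1
(α implies α) and (α implies (β and β)) = 1 and 1 = 1
β implies α = 1/5 implies 1/5 = 1
β or β = 1/5 or 1/5 = 1/5
(β implies α) implies (β or β) = 1 implies 1/5 = 1/5
not α = not 1/5 = 0
((β implies α) implies (β or β)) or not α = 1/5 or 0 = 1/5
((α implies α) and (α implies (β and β))) implies (((β implies α) implies (β or β)) or not α) = 1 implies 1/5 = 1/5
This gives 1/5 ≠ 1.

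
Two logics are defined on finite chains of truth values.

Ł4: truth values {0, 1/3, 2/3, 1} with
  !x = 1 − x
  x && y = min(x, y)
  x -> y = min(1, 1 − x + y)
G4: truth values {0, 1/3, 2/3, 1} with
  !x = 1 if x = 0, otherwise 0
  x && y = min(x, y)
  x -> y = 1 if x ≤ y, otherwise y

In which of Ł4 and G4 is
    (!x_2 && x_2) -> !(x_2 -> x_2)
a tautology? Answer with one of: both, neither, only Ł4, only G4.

only G4

In Ł4: at x_2 = 1/3 the value is 2/3 — not a tautology.
In G4: every assignment gives 1 — tautology.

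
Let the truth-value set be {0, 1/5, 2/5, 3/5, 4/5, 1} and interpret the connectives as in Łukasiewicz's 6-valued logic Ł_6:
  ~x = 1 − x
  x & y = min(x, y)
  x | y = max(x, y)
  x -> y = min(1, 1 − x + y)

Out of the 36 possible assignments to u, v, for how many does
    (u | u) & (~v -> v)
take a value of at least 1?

3

value 1: 3 assignments (counts)
value 4/5: 5 assignments
value 3/5: 4 assignments
value 2/5: 8 assignments
value 1/5: 5 assignments
value 0: 11 assignments
So 3 of the 36 assignments meet the threshold.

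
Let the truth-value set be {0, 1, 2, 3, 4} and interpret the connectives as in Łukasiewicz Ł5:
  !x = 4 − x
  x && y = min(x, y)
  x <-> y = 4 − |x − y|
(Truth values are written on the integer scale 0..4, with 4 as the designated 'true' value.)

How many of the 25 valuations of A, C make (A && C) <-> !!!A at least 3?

value 4: 5 assignments (counts)
value 3: 4 assignments (counts)
value 2: 8 assignments
value 1: 2 assignments
value 0: 6 assignments
So 9 of the 25 assignments meet the threshold.

9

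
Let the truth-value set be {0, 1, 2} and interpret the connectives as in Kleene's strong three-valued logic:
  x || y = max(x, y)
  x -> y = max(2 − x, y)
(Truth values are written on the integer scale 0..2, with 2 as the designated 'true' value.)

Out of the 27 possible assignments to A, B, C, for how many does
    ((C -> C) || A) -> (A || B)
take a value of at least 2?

15

value 2: 15 assignments (counts)
value 1: 10 assignments
value 0: 2 assignments
So 15 of the 27 assignments meet the threshold.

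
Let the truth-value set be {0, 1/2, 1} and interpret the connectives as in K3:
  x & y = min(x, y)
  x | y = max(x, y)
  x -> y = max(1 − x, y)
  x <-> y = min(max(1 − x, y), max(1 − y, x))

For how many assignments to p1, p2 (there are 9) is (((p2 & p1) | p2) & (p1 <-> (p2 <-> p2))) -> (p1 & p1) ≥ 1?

6

p1 = 0, p2 = 0 ↦ 1  ≥
p1 = 0, p2 = 1/2 ↦ 1/2  <
p1 = 0, p2 = 1 ↦ 1  ≥
p1 = 1/2, p2 = 0 ↦ 1  ≥
p1 = 1/2, p2 = 1/2 ↦ 1/2  <
p1 = 1/2, p2 = 1 ↦ 1/2  <
p1 = 1, p2 = 0 ↦ 1  ≥
p1 = 1, p2 = 1/2 ↦ 1  ≥
p1 = 1, p2 = 1 ↦ 1  ≥
So 6 of the 9 assignments meet the threshold.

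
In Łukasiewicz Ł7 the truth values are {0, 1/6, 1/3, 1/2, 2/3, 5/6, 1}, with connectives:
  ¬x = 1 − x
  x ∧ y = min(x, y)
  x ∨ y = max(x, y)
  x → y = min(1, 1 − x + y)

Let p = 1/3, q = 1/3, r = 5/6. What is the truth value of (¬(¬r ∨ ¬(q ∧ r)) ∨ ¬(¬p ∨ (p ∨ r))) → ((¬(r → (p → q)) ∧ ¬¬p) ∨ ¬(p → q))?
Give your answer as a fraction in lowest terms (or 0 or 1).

2/3

¬r = ¬5/6 = 1/6
q ∧ r = 1/3 ∧ 5/6 = 1/3
¬(q ∧ r) = ¬1/3 = 2/3
¬r ∨ ¬(q ∧ r) = 1/6 ∨ 2/3 = 2/3
¬(¬r ∨ ¬(q ∧ r)) = ¬2/3 = 1/3
¬p = ¬1/3 = 2/3
p ∨ r = 1/3 ∨ 5/6 = 5/6
¬p ∨ (p ∨ r) = 2/3 ∨ 5/6 = 5/6
¬(¬p ∨ (p ∨ r)) = ¬5/6 = 1/6
¬(¬r ∨ ¬(q ∧ r)) ∨ ¬(¬p ∨ (p ∨ r)) = 1/3 ∨ 1/6 = 1/3
p → q = 1/3 → 1/3 = 1
r → (p → q) = 5/6 → 1 = 1
¬(r → (p → q)) = ¬1 = 0
¬p = ¬1/3 = 2/3
¬¬p = ¬2/3 = 1/3
¬(r → (p → q)) ∧ ¬¬p = 0 ∧ 1/3 = 0
p → q = 1/3 → 1/3 = 1
¬(p → q) = ¬1 = 0
(¬(r → (p → q)) ∧ ¬¬p) ∨ ¬(p → q) = 0 ∨ 0 = 0
(¬(¬r ∨ ¬(q ∧ r)) ∨ ¬(¬p ∨ (p ∨ r))) → ((¬(r → (p → q)) ∧ ¬¬p) ∨ ¬(p → q)) = 1/3 → 0 = 2/3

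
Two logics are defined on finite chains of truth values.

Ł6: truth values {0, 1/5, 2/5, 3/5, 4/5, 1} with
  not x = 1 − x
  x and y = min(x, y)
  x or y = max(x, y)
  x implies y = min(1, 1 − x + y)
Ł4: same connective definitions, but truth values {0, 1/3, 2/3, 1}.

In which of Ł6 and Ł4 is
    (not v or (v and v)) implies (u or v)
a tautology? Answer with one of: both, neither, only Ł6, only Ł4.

neither

In Ł6: at u = 0, v = 0 the value is 0 — not a tautology.
In Ł4: at u = 0, v = 0 the value is 0 — not a tautology.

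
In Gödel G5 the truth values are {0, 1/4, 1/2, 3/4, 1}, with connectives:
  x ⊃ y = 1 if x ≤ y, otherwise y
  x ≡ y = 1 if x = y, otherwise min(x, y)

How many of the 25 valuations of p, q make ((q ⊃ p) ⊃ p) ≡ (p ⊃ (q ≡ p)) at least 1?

value 1: 11 assignments (counts)
value 3/4: 2 assignments
value 1/2: 3 assignments
value 1/4: 4 assignments
value 0: 5 assignments
So 11 of the 25 assignments meet the threshold.

11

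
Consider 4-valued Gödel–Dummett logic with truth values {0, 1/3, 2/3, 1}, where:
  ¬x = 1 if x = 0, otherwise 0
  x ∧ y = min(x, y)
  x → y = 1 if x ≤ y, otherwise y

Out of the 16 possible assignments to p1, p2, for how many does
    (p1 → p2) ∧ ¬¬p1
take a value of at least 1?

6

p1 = 0, p2 = 0 ↦ 0  <
p1 = 0, p2 = 1/3 ↦ 0  <
p1 = 0, p2 = 2/3 ↦ 0  <
p1 = 0, p2 = 1 ↦ 0  <
p1 = 1/3, p2 = 0 ↦ 0  <
p1 = 1/3, p2 = 1/3 ↦ 1  ≥
p1 = 1/3, p2 = 2/3 ↦ 1  ≥
p1 = 1/3, p2 = 1 ↦ 1  ≥
p1 = 2/3, p2 = 0 ↦ 0  <
p1 = 2/3, p2 = 1/3 ↦ 1/3  <
p1 = 2/3, p2 = 2/3 ↦ 1  ≥
p1 = 2/3, p2 = 1 ↦ 1  ≥
p1 = 1, p2 = 0 ↦ 0  <
p1 = 1, p2 = 1/3 ↦ 1/3  <
p1 = 1, p2 = 2/3 ↦ 2/3  <
p1 = 1, p2 = 1 ↦ 1  ≥
So 6 of the 16 assignments meet the threshold.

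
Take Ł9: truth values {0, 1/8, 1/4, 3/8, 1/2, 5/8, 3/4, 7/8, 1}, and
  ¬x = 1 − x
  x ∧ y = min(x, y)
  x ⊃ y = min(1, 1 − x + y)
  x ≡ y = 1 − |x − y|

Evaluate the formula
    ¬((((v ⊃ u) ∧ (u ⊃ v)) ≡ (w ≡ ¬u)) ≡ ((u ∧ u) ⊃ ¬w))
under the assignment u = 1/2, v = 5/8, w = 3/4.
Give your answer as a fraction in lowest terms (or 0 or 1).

1/8

v ⊃ u = 5/8 ⊃ 1/2 = 7/8
u ⊃ v = 1/2 ⊃ 5/8 = 1
(v ⊃ u) ∧ (u ⊃ v) = 7/8 ∧ 1 = 7/8
¬u = ¬1/2 = 1/2
w ≡ ¬u = 3/4 ≡ 1/2 = 3/4
((v ⊃ u) ∧ (u ⊃ v)) ≡ (w ≡ ¬u) = 7/8 ≡ 3/4 = 7/8
u ∧ u = 1/2 ∧ 1/2 = 1/2
¬w = ¬3/4 = 1/4
(u ∧ u) ⊃ ¬w = 1/2 ⊃ 1/4 = 3/4
(((v ⊃ u) ∧ (u ⊃ v)) ≡ (w ≡ ¬u)) ≡ ((u ∧ u) ⊃ ¬w) = 7/8 ≡ 3/4 = 7/8
¬((((v ⊃ u) ∧ (u ⊃ v)) ≡ (w ≡ ¬u)) ≡ ((u ∧ u) ⊃ ¬w)) = ¬7/8 = 1/8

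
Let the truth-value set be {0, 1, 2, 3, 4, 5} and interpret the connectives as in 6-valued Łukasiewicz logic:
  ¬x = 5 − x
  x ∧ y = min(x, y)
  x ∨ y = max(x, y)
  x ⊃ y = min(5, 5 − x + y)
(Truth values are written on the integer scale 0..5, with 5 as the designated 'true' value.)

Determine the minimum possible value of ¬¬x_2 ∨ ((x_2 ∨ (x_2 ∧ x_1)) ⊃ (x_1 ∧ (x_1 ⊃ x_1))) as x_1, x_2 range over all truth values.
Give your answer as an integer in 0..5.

Take x_1 = 0, x_2 = 2:
¬x_2 = ¬2 = 3
¬¬x_2 = ¬3 = 2
x_2 ∧ x_1 = 2 ∧ 0 = 0
x_2 ∨ (x_2 ∧ x_1) = 2 ∨ 0 = 2
x_1 ⊃ x_1 = 0 ⊃ 0 = 5
x_1 ∧ (x_1 ⊃ x_1) = 0 ∧ 5 = 0
(x_2 ∨ (x_2 ∧ x_1)) ⊃ (x_1 ∧ (x_1 ⊃ x_1)) = 2 ⊃ 0 = 3
¬¬x_2 ∨ ((x_2 ∨ (x_2 ∧ x_1)) ⊃ (x_1 ∧ (x_1 ⊃ x_1))) = 2 ∨ 3 = 3
No assignment yields a value below 3, so this is the minimum.

3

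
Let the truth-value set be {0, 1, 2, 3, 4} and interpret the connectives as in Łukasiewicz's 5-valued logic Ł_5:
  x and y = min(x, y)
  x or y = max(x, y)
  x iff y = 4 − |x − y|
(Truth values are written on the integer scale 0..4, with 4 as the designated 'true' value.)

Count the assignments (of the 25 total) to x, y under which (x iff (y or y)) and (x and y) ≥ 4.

1

value 4: 1 assignment (counts)
value 3: 3 assignments
value 2: 5 assignments
value 1: 7 assignments
value 0: 9 assignments
So 1 of the 25 assignments meets the threshold.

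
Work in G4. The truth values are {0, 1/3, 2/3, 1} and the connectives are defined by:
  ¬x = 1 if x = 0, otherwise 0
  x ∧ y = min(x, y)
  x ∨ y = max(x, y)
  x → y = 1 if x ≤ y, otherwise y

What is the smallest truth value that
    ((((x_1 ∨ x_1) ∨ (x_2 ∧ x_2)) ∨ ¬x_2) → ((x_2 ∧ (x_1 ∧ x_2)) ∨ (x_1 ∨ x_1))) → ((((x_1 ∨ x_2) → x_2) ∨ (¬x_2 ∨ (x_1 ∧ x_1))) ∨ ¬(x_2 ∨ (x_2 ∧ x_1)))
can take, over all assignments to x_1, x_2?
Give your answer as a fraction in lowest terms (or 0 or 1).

Take x_1 = 2/3, x_2 = 1/3:
x_1 ∨ x_1 = 2/3 ∨ 2/3 = 2/3
x_2 ∧ x_2 = 1/3 ∧ 1/3 = 1/3
(x_1 ∨ x_1) ∨ (x_2 ∧ x_2) = 2/3 ∨ 1/3 = 2/3
¬x_2 = ¬1/3 = 0
((x_1 ∨ x_1) ∨ (x_2 ∧ x_2)) ∨ ¬x_2 = 2/3 ∨ 0 = 2/3
x_1 ∧ x_2 = 2/3 ∧ 1/3 = 1/3
x_2 ∧ (x_1 ∧ x_2) = 1/3 ∧ 1/3 = 1/3
x_1 ∨ x_1 = 2/3 ∨ 2/3 = 2/3
(x_2 ∧ (x_1 ∧ x_2)) ∨ (x_1 ∨ x_1) = 1/3 ∨ 2/3 = 2/3
(((x_1 ∨ x_1) ∨ (x_2 ∧ x_2)) ∨ ¬x_2) → ((x_2 ∧ (x_1 ∧ x_2)) ∨ (x_1 ∨ x_1)) = 2/3 → 2/3 = 1
x_1 ∨ x_2 = 2/3 ∨ 1/3 = 2/3
(x_1 ∨ x_2) → x_2 = 2/3 → 1/3 = 1/3
¬x_2 = ¬1/3 = 0
x_1 ∧ x_1 = 2/3 ∧ 2/3 = 2/3
¬x_2 ∨ (x_1 ∧ x_1) = 0 ∨ 2/3 = 2/3
((x_1 ∨ x_2) → x_2) ∨ (¬x_2 ∨ (x_1 ∧ x_1)) = 1/3 ∨ 2/3 = 2/3
x_2 ∧ x_1 = 1/3 ∧ 2/3 = 1/3
x_2 ∨ (x_2 ∧ x_1) = 1/3 ∨ 1/3 = 1/3
¬(x_2 ∨ (x_2 ∧ x_1)) = ¬1/3 = 0
(((x_1 ∨ x_2) → x_2) ∨ (¬x_2 ∨ (x_1 ∧ x_1))) ∨ ¬(x_2 ∨ (x_2 ∧ x_1)) = 2/3 ∨ 0 = 2/3
((((x_1 ∨ x_1) ∨ (x_2 ∧ x_2)) ∨ ¬x_2) → ((x_2 ∧ (x_1 ∧ x_2)) ∨ (x_1 ∨ x_1))) → ((((x_1 ∨ x_2) → x_2) ∨ (¬x_2 ∨ (x_1 ∧ x_1))) ∨ ¬(x_2 ∨ (x_2 ∧ x_1))) = 1 → 2/3 = 2/3
No assignment yields a value below 2/3, so this is the minimum.

2/3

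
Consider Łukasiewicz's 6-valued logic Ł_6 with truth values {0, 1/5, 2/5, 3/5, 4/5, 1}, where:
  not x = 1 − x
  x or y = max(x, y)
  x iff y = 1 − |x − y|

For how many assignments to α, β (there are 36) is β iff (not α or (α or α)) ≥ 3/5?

value 1: 6 assignments (counts)
value 4/5: 10 assignments (counts)
value 3/5: 8 assignments (counts)
value 2/5: 6 assignments
value 1/5: 4 assignments
value 0: 2 assignments
So 24 of the 36 assignments meet the threshold.

24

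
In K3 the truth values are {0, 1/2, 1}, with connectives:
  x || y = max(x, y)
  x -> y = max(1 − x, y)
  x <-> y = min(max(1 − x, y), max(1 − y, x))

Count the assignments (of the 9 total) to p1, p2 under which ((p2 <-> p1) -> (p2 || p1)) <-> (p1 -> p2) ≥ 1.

3

p1 = 0, p2 = 0 ↦ 0  <
p1 = 0, p2 = 1/2 ↦ 1/2  <
p1 = 0, p2 = 1 ↦ 1  ≥
p1 = 1/2, p2 = 0 ↦ 1/2  <
p1 = 1/2, p2 = 1/2 ↦ 1/2  <
p1 = 1/2, p2 = 1 ↦ 1  ≥
p1 = 1, p2 = 0 ↦ 0  <
p1 = 1, p2 = 1/2 ↦ 1/2  <
p1 = 1, p2 = 1 ↦ 1  ≥
So 3 of the 9 assignments meet the threshold.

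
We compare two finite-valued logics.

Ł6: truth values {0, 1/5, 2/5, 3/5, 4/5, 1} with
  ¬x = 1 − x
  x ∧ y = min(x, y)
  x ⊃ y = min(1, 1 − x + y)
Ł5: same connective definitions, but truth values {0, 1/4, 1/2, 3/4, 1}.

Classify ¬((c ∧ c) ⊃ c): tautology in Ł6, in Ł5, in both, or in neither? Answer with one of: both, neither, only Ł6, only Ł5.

In Ł6: at c = 0 the value is 0 — not a tautology.
In Ł5: at c = 0 the value is 0 — not a tautology.

neither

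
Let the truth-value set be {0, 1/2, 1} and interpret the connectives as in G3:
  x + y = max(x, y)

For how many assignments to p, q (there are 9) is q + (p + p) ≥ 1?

5

p = 0, q = 0 ↦ 0  <
p = 0, q = 1/2 ↦ 1/2  <
p = 0, q = 1 ↦ 1  ≥
p = 1/2, q = 0 ↦ 1/2  <
p = 1/2, q = 1/2 ↦ 1/2  <
p = 1/2, q = 1 ↦ 1  ≥
p = 1, q = 0 ↦ 1  ≥
p = 1, q = 1/2 ↦ 1  ≥
p = 1, q = 1 ↦ 1  ≥
So 5 of the 9 assignments meet the threshold.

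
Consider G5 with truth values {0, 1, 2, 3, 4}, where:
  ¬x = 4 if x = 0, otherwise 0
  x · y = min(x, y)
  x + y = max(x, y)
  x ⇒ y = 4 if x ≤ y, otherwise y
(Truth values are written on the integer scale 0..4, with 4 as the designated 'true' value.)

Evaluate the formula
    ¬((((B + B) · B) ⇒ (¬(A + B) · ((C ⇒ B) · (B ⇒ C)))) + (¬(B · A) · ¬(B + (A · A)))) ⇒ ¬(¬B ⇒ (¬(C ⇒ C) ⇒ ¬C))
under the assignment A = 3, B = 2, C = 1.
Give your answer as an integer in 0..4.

0

B + B = 2 + 2 = 2
(B + B) · B = 2 · 2 = 2
A + B = 3 + 2 = 3
¬(A + B) = ¬3 = 0
C ⇒ B = 1 ⇒ 2 = 4
B ⇒ C = 2 ⇒ 1 = 1
(C ⇒ B) · (B ⇒ C) = 4 · 1 = 1
¬(A + B) · ((C ⇒ B) · (B ⇒ C)) = 0 · 1 = 0
((B + B) · B) ⇒ (¬(A + B) · ((C ⇒ B) · (B ⇒ C))) = 2 ⇒ 0 = 0
B · A = 2 · 3 = 2
¬(B · A) = ¬2 = 0
A · A = 3 · 3 = 3
B + (A · A) = 2 + 3 = 3
¬(B + (A · A)) = ¬3 = 0
¬(B · A) · ¬(B + (A · A)) = 0 · 0 = 0
(((B + B) · B) ⇒ (¬(A + B) · ((C ⇒ B) · (B ⇒ C)))) + (¬(B · A) · ¬(B + (A · A))) = 0 + 0 = 0
¬((((B + B) · B) ⇒ (¬(A + B) · ((C ⇒ B) · (B ⇒ C)))) + (¬(B · A) · ¬(B + (A · A)))) = ¬0 = 4
¬B = ¬2 = 0
C ⇒ C = 1 ⇒ 1 = 4
¬(C ⇒ C) = ¬4 = 0
¬C = ¬1 = 0
¬(C ⇒ C) ⇒ ¬C = 0 ⇒ 0 = 4
¬B ⇒ (¬(C ⇒ C) ⇒ ¬C) = 0 ⇒ 4 = 4
¬(¬B ⇒ (¬(C ⇒ C) ⇒ ¬C)) = ¬4 = 0
¬((((B + B) · B) ⇒ (¬(A + B) · ((C ⇒ B) · (B ⇒ C)))) + (¬(B · A) · ¬(B + (A · A)))) ⇒ ¬(¬B ⇒ (¬(C ⇒ C) ⇒ ¬C)) = 4 ⇒ 0 = 0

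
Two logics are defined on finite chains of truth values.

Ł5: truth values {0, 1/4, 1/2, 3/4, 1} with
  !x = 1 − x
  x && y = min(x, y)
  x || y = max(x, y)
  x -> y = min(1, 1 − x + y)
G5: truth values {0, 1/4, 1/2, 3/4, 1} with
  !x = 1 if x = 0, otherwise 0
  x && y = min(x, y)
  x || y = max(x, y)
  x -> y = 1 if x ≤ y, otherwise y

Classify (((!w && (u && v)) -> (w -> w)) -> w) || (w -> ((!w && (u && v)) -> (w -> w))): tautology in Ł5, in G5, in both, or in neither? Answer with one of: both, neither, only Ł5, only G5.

In Ł5: every assignment gives 1 — tautology.
In G5: every assignment gives 1 — tautology.

both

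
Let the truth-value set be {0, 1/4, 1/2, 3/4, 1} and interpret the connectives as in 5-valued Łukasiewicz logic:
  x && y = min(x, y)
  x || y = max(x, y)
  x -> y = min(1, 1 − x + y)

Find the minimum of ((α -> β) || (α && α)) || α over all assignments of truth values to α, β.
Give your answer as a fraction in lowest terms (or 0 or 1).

1/2

Take α = 1/2, β = 0:
α -> β = 1/2 -> 0 = 1/2
α && α = 1/2 && 1/2 = 1/2
(α -> β) || (α && α) = 1/2 || 1/2 = 1/2
((α -> β) || (α && α)) || α = 1/2 || 1/2 = 1/2
No assignment yields a value below 1/2, so this is the minimum.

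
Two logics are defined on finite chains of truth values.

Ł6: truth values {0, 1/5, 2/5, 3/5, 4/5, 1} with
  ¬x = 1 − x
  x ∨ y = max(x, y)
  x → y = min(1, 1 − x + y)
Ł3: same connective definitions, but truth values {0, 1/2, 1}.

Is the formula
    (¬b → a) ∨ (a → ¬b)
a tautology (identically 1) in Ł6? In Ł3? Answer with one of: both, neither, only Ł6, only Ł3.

both

In Ł6: every assignment gives 1 — tautology.
In Ł3: every assignment gives 1 — tautology.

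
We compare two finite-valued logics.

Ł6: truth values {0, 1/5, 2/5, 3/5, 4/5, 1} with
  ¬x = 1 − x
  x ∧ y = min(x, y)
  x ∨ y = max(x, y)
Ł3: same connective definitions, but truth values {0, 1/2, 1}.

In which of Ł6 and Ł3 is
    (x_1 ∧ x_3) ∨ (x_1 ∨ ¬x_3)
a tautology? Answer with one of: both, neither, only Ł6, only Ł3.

In Ł6: at x_1 = 0, x_3 = 1/5 the value is 4/5 — not a tautology.
In Ł3: at x_1 = 0, x_3 = 1/2 the value is 1/2 — not a tautology.

neither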